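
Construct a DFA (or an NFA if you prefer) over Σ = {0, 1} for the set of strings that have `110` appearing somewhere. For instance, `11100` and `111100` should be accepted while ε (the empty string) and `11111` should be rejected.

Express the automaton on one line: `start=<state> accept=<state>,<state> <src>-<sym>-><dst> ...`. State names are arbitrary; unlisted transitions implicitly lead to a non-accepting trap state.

start=q0 accept=q3 q0-0->q0 q0-1->q1 q1-0->q0 q1-1->q2 q2-0->q3 q2-1->q2 q3-0->q3 q3-1->q3

Track how much of `110` has been matched so far: state q0 is no progress, q3 is the absorbing accept state reached once `110` has occurred. Intermediate states record partial matches; on a mismatch, fall back to the longest reusable overlap.
        0   1  
>  q0   q0  q1 
   q1   q0  q2 
   q2   q3  q2 
 * q3   q3  q3 
(> = start, * = accepting)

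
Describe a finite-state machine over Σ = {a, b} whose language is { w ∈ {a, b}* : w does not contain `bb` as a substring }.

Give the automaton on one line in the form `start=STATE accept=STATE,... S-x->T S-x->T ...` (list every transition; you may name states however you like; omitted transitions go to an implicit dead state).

start=s0 accept=s0,s1 s0-a->s0 s0-b->s1 s1-a->s0 s1-b->s2 s2-a->s2 s2-b->s2

This is the complement of 'contains `bb`'. Use the same substring-matching states — s0 through s2 holding how much of `bb` has just been matched — but flip the accepting set: everything except the trap s2 accepts.
A 3-state machine:
        a   b  
>* s0   s0  s1 
 * s1   s0  s2 
   s2   s2  s2 
(> = start, * = accepting)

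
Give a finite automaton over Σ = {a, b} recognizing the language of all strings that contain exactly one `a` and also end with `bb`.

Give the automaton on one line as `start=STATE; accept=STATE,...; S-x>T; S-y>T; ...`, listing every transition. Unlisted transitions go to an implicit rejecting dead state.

start=S0; accept=S4; S0-a>S1; S0-b>S0; S1-a>S2; S1-b>S3; S2-a>S2; S2-b>S2; S3-a>S2; S3-b>S4; S4-a>S2; S4-b>S4

Build one automaton per condition and run them in lockstep. One (3 states) tracks the count of `a`s, saturating at 2; the other (3 states) tracks how much of the suffix `bb` has currently been matched. Each combined state is a pair, one component from each; accept when both components accept. Equivalent product states are then merged.
5 states suffice.
        a   b  
>  S0   S1  S0 
   S1   S2  S3 
   S2   S2  S2 
   S3   S2  S4 
 * S4   S2  S4 
(> = start, * = accepting)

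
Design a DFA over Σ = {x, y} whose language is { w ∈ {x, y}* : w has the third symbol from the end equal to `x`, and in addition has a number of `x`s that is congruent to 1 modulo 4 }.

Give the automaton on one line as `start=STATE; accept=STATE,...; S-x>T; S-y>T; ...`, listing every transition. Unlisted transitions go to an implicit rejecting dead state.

Run two small machines in parallel and take their product. The first has 15 states tracking the last 3 symbols read; the second has 4 states tracking the count of `x`s modulo 4. A product state is a pair (one from each), accepting exactly when both do. Minimizing collapses redundant product states.
          x    y  
>  q0     q1   q0 
   q1     q2   q3 
   q2     q4   q2 
   q3     q2   q5 
   q4     q6   q7 
 * q5     q2   q8 
   q6     q9  q10 
   q7    q11   q7 
   q8     q2   q8 
 * q9     q2  q12 
   q10   q13   q0 
   q11   q14  q10 
 * q12    q2   q5 
 * q13    q2   q3 
   q14    q2  q12 
(> = start, * = accepting)

start=q0; accept=q5,q9,q12,q13; q0-x>q1; q0-y>q0; q1-x>q2; q1-y>q3; q2-x>q4; q2-y>q2; q3-x>q2; q3-y>q5; q4-x>q6; q4-y>q7; q5-x>q2; q5-y>q8; q6-x>q9; q6-y>q10; q7-x>q11; q7-y>q7; q8-x>q2; q8-y>q8; q9-x>q2; q9-y>q12; q10-x>q13; q10-y>q0; q11-x>q14; q11-y>q10; q12-x>q2; q12-y>q5; q13-x>q2; q13-y>q3; q14-x>q2; q14-y>q12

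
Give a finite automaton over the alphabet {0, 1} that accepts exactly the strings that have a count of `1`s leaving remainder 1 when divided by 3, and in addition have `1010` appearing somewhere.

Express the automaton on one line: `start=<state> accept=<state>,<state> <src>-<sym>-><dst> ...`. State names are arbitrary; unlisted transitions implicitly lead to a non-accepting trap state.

Build one automaton per condition and run them in lockstep. One (3 states) tracks the count of `1`s modulo 3; the other (5 states) tracks whether and how much of `1010` has been seen. Each combined state is a pair, one component from each; accept when both components accept.
          0    1  
>  S0     S0   S1 
   S1     S2   S3 
   S2     S4   S5 
   S3     S6   S7 
   S4     S4   S3 
   S5     S8   S7 
   S6     S9  S10 
   S7    S11   S1 
   S8     S8  S12 
   S9     S9   S7 
   S10   S12   S1 
   S11    S0  S13 
   S12   S12  S14 
   S13   S14   S3 
 * S14   S14   S8 
(> = start, * = accepting)

start=S0 accept=S14 S0-0->S0 S0-1->S1 S1-0->S2 S1-1->S3 S2-0->S4 S2-1->S5 S3-0->S6 S3-1->S7 S4-0->S4 S4-1->S3 S5-0->S8 S5-1->S7 S6-0->S9 S6-1->S10 S7-0->S11 S7-1->S1 S8-0->S8 S8-1->S12 S9-0->S9 S9-1->S7 S10-0->S12 S10-1->S1 S11-0->S0 S11-1->S13 S12-0->S12 S12-1->S14 S13-0->S14 S13-1->S3 S14-0->S14 S14-1->S8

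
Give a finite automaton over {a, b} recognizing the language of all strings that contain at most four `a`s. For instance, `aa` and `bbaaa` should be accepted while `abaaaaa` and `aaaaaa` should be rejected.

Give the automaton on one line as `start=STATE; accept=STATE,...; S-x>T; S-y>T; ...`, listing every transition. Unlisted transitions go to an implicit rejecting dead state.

start=s0; accept=s0,s1,s2,s3,s4; s0-a>s1; s0-b>s0; s1-a>s2; s1-b>s1; s2-a>s3; s2-b>s2; s3-a>s4; s3-b>s3; s4-a>s5; s4-b>s4; s5-a>s5; s5-b>s5

Count `a`s, saturating at 5: states s0 through s4 mean 0 through 4 `a`s seen; s5 means more than 4. Each `a` increments (capped at s5); other symbols loop. Accept from {s0, s1, s2, s3, s4}.
6 states suffice.
        a   b  
>* s0   s1  s0 
 * s1   s2  s1 
 * s2   s3  s2 
 * s3   s4  s3 
 * s4   s5  s4 
   s5   s5  s5 
(> = start, * = accepting)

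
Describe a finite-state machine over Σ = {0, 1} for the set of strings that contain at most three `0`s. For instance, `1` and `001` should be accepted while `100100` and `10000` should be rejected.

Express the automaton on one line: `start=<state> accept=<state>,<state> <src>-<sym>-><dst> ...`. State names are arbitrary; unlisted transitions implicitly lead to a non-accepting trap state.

Only the number of `0`s matters, and only up to 4. Make a chain q0 → q1 → q2 → q3 → q4 advanced by each `0` (with q4 absorbing); every other symbol self-loops. The accepting set is {q0, q1, q2, q3}.
        0   1  
>* q0   q1  q0 
 * q1   q2  q1 
 * q2   q3  q2 
 * q3   q4  q3 
   q4   q4  q4 
(> = start, * = accepting)

start=q0 accept=q0,q1,q2,q3 q0-0->q1 q0-1->q0 q1-0->q2 q1-1->q1 q2-0->q3 q2-1->q2 q3-0->q4 q3-1->q3 q4-0->q4 q4-1->q4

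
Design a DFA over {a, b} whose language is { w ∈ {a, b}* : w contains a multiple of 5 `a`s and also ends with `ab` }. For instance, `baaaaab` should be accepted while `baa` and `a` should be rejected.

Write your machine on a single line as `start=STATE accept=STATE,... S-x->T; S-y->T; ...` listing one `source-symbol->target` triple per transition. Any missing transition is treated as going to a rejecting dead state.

Build one automaton per condition and run them in lockstep. The first has 5 states tracking the count of `a`s modulo 5; the second has 3 states tracking how much of the suffix `ab` has currently been matched. A product state is a pair (one from each), accepting exactly when both do. Equivalent product states are then merged.
7 states suffice.
        a   b  
>  S0   S1  S0 
   S1   S2  S1 
   S2   S3  S2 
   S3   S4  S3 
   S4   S5  S4 
   S5   S1  S6 
 * S6   S1  S0 
(> = start, * = accepting)

start=S0; accept=S6; S0-a->S1; S0-b->S0; S1-a->S2; S1-b->S1; S2-a->S3; S2-b->S2; S3-a->S4; S3-b->S3; S4-a->S5; S4-b->S4; S5-a->S1; S5-b->S6; S6-a->S1; S6-b->S0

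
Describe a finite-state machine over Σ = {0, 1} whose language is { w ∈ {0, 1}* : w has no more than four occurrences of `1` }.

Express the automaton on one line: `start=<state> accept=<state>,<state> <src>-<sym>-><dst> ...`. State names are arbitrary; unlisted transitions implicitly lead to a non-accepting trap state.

Count `1`s, saturating at 5: states S0 through S4 mean 0 through 4 `1`s seen; S5 means more than 4. Each `1` increments (capped at S5); other symbols loop. Accept from {S0, S1, S2, S3, S4}.
With 6 states:
        0   1  
>* S0   S0  S1 
 * S1   S1  S2 
 * S2   S2  S3 
 * S3   S3  S4 
 * S4   S4  S5 
   S5   S5  S5 
(> = start, * = accepting)

start=S0 accept=S0,S1,S2,S3,S4 S0-0->S0 S0-1->S1 S1-0->S1 S1-1->S2 S2-0->S2 S2-1->S3 S3-0->S3 S3-1->S4 S4-0->S4 S4-1->S5 S5-0->S5 S5-1->S5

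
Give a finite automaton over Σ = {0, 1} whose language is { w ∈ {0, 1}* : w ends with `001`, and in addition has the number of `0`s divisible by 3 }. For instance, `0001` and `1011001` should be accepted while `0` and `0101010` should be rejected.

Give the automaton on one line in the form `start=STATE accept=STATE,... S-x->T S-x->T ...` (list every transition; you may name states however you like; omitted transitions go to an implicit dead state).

start=A accept=F A-0->B A-1->A B-0->C B-1->B C-0->D C-1->E D-0->B D-1->F E-0->A E-1->E F-0->B F-1->A

Run two small machines in parallel and take their product. The first has 4 states tracking how much of the suffix `001` has currently been matched; the second has 3 states tracking the count of `0`s modulo 3. A product state is a pair (one from each), accepting exactly when both do. Equivalent product states are then merged.
With 6 states:
       0  1 
>  A   B  A 
   B   C  B 
   C   D  E 
   D   B  F 
   E   A  E 
 * F   B  A 
(> = start, * = accepting)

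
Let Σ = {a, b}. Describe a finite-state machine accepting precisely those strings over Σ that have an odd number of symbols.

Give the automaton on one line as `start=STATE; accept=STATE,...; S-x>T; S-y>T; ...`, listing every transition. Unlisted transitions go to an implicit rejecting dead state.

start=S0; accept=S1; S0-a>S1; S0-b>S1; S1-a>S0; S1-b>S0

Only the length mod 2 matters, so use a 2-cycle: from any state, every input symbol moves to the next state, wrapping S1 back to S0. Mark S1 accepting.
With 2 states:
        a   b  
>  S0   S1  S1 
 * S1   S0  S0 
(> = start, * = accepting)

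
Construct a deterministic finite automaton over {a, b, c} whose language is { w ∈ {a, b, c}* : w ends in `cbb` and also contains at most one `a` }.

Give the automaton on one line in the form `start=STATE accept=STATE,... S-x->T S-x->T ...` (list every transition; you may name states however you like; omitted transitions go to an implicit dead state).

Run two small machines in parallel and take their product. One (4 states) tracks how much of the suffix `cbb` has currently been matched; the other (3 states) tracks the count of `a`s, saturating at 2. Each combined state is a pair, one component from each; accept when both components accept.
12 states suffice.
          a    b    c  
>  q0     q1   q0   q2 
   q1     q3   q1   q4 
   q2     q1   q5   q2 
   q3     q3   q3   q6 
   q4     q3   q7   q4 
   q5     q1   q8   q2 
   q6     q3   q9   q6 
   q7     q3  q10   q4 
 * q8     q1   q0   q2 
   q9     q3  q11   q6 
 * q10    q3   q1   q4 
   q11    q3   q3   q6 
(> = start, * = accepting)

start=q0 accept=q8,q10 q0-a->q1 q0-b->q0 q0-c->q2 q1-a->q3 q1-b->q1 q1-c->q4 q2-a->q1 q2-b->q5 q2-c->q2 q3-a->q3 q3-b->q3 q3-c->q6 q4-a->q3 q4-b->q7 q4-c->q4 q5-a->q1 q5-b->q8 q5-c->q2 q6-a->q3 q6-b->q9 q6-c->q6 q7-a->q3 q7-b->q10 q7-c->q4 q8-a->q1 q8-b->q0 q8-c->q2 q9-a->q3 q9-b->q11 q9-c->q6 q10-a->q3 q10-b->q1 q10-c->q4 q11-a->q3 q11-b->q3 q11-c->q6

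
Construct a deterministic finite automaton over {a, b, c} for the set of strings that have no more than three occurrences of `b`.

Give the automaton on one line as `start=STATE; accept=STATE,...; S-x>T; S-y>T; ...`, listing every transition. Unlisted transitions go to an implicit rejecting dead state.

start=s0; accept=s0,s1,s2,s3; s0-a>s0; s0-b>s1; s0-c>s0; s1-a>s1; s1-b>s2; s1-c>s1; s2-a>s2; s2-b>s3; s2-c>s2; s3-a>s3; s3-b>s4; s3-c>s3; s4-a>s4; s4-b>s4; s4-c>s4

Count `b`s, saturating at 4: states s0 through s3 mean 0 through 3 `b`s seen; s4 means more than 3. Each `b` increments (capped at s4); other symbols loop. Accept from {s0, s1, s2, s3}.
With 5 states:
        a   b   c  
>* s0   s0  s1  s0 
 * s1   s1  s2  s1 
 * s2   s2  s3  s2 
 * s3   s3  s4  s3 
   s4   s4  s4  s4 
(> = start, * = accepting)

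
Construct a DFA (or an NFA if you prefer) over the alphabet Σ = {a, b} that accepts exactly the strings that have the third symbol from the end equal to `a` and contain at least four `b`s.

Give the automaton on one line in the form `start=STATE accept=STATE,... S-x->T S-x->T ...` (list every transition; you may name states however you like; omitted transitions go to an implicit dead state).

Build one automaton per condition and run them in lockstep. The first has 15 states tracking the last 3 symbols read; the second has 6 states tracking the count of `b`s, saturating at 5. A product state is a pair (one from each), accepting exactly when both do. Equivalent product states are then merged.
With 16 states:
          a    b  
>  q0     q0   q1 
   q1     q1   q2 
   q2     q3   q4 
   q3     q3   q5 
   q4     q6   q7 
   q5     q6   q8 
   q6     q9  q10 
   q7    q11   q7 
 * q8    q11   q7 
   q9     q9  q12 
   q10   q13   q8 
   q11   q14  q10 
 * q12   q13   q8 
 * q13   q14  q10 
   q14   q15  q12 
 * q15   q15  q12 
(> = start, * = accepting)

start=q0 accept=q8,q12,q13,q15 q0-a->q0 q0-b->q1 q1-a->q1 q1-b->q2 q2-a->q3 q2-b->q4 q3-a->q3 q3-b->q5 q4-a->q6 q4-b->q7 q5-a->q6 q5-b->q8 q6-a->q9 q6-b->q10 q7-a->q11 q7-b->q7 q8-a->q11 q8-b->q7 q9-a->q9 q9-b->q12 q10-a->q13 q10-b->q8 q11-a->q14 q11-b->q10 q12-a->q13 q12-b->q8 q13-a->q14 q13-b->q10 q14-a->q15 q14-b->q12 q15-a->q15 q15-b->q12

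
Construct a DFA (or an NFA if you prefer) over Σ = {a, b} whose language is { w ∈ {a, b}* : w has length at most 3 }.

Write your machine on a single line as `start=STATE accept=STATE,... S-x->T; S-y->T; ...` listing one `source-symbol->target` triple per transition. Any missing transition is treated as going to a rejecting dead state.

Count input length up to 4: every symbol moves from q0 toward q4, which means 'more than 3' and absorbs. Accept from {q0, q1, q2, q3}.
5 states suffice.
        a   b  
>* q0   q1  q1 
 * q1   q2  q2 
 * q2   q3  q3 
 * q3   q4  q4 
   q4   q4  q4 
(> = start, * = accepting)

start=q0; accept=q0,q1,q2,q3; q0-a->q1; q0-b->q1; q1-a->q2; q1-b->q2; q2-a->q3; q2-b->q3; q3-a->q4; q3-b->q4; q4-a->q4; q4-b->q4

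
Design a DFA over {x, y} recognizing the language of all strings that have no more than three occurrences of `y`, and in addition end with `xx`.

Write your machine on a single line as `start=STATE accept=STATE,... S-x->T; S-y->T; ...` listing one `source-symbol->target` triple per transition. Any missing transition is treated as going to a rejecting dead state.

start=s0; accept=s3,s6,s9,s12; s0-x->s1; s0-y->s2; s1-x->s3; s1-y->s2; s2-x->s4; s2-y->s5; s3-x->s3; s3-y->s2; s4-x->s6; s4-y->s5; s5-x->s7; s5-y->s8; s6-x->s6; s6-y->s5; s7-x->s9; s7-y->s8; s8-x->s10; s8-y->s11; s9-x->s9; s9-y->s8; s10-x->s12; s10-y->s11; s11-x->s13; s11-y->s11; s12-x->s12; s12-y->s11; s13-x->s14; s13-y->s11; s14-x->s14; s14-y->s11

Handle the two conditions separately and then intersect. One (5 states) tracks the count of `y`s, saturating at 4; the other (3 states) tracks how much of the suffix `xx` has currently been matched. Each combined state is a pair, one component from each; accept when both components accept.
With 15 states:
          x    y  
>  s0     s1   s2 
   s1     s3   s2 
   s2     s4   s5 
 * s3     s3   s2 
   s4     s6   s5 
   s5     s7   s8 
 * s6     s6   s5 
   s7     s9   s8 
   s8    s10  s11 
 * s9     s9   s8 
   s10   s12  s11 
   s11   s13  s11 
 * s12   s12  s11 
   s13   s14  s11 
   s14   s14  s11 
(> = start, * = accepting)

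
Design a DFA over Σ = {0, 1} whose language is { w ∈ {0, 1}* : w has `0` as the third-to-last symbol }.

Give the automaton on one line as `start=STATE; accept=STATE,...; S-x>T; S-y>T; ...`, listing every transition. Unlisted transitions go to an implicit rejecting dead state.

Because acceptance depends on a position counted from the end, the machine has to buffer the most recent 3 symbols. Make each state the string of the last up-to-3 symbols read; on input `x` shift the window left and append `x`. Accept when the buffered window has length 3 and begins with `0`.
With 15 states:
          0    1  
>  q0     q1   q2 
   q1     q3   q4 
   q2     q5   q6 
   q3     q7   q8 
   q4     q9  q10 
   q5    q11  q12 
   q6    q13  q14 
 * q7     q7   q8 
 * q8     q9  q10 
 * q9    q11  q12 
 * q10   q13  q14 
   q11    q7   q8 
   q12    q9  q10 
   q13   q11  q12 
   q14   q13  q14 
(> = start, * = accepting)

start=q0; accept=q7,q8,q9,q10; q0-0>q1; q0-1>q2; q1-0>q3; q1-1>q4; q2-0>q5; q2-1>q6; q3-0>q7; q3-1>q8; q4-0>q9; q4-1>q10; q5-0>q11; q5-1>q12; q6-0>q13; q6-1>q14; q7-0>q7; q7-1>q8; q8-0>q9; q8-1>q10; q9-0>q11; q9-1>q12; q10-0>q13; q10-1>q14; q11-0>q7; q11-1>q8; q12-0>q9; q12-1>q10; q13-0>q11; q13-1>q12; q14-0>q13; q14-1>q14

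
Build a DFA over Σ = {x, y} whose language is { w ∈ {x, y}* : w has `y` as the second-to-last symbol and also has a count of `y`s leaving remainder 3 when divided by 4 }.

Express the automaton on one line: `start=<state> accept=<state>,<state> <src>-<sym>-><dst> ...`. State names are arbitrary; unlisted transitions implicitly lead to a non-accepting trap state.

Build one automaton per condition and run them in lockstep. The first has 7 states tracking the last 2 symbols read; the second has 4 states tracking the count of `y`s modulo 4. A product state is a pair (one from each), accepting exactly when both do. Equivalent product states are then merged.
An 8-state machine:
        x   y  
>  S0   S0  S1 
   S1   S1  S2 
   S2   S3  S4 
   S3   S3  S5 
 * S4   S6  S0 
   S5   S6  S0 
 * S6   S7  S0 
   S7   S7  S0 
(> = start, * = accepting)

start=S0 accept=S4,S6 S0-x->S0 S0-y->S1 S1-x->S1 S1-y->S2 S2-x->S3 S2-y->S4 S3-x->S3 S3-y->S5 S4-x->S6 S4-y->S0 S5-x->S6 S5-y->S0 S6-x->S7 S6-y->S0 S7-x->S7 S7-y->S0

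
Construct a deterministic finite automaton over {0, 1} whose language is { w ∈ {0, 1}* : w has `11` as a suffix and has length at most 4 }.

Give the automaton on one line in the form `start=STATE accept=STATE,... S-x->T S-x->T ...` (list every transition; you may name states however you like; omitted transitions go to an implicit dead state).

start=q0 accept=q5,q8,q9 q0-0->q1 q0-1->q2 q1-0->q3 q1-1->q4 q2-0->q3 q2-1->q5 q3-0->q6 q3-1->q7 q4-0->q6 q4-1->q8 q5-0->q6 q5-1->q8 q6-0->q6 q6-1->q6 q7-0->q6 q7-1->q9 q8-0->q6 q8-1->q9 q9-0->q6 q9-1->q6

Build one automaton per condition and run them in lockstep. The first has 3 states tracking how much of the suffix `11` has currently been matched; the second has 6 states tracking the input length, saturating at 5. A product state is a pair (one from each), accepting exactly when both do. Equivalent product states are then merged.
10 states suffice.
        0   1  
>  q0   q1  q2 
   q1   q3  q4 
   q2   q3  q5 
   q3   q6  q7 
   q4   q6  q8 
 * q5   q6  q8 
   q6   q6  q6 
   q7   q6  q9 
 * q8   q6  q9 
 * q9   q6  q6 
(> = start, * = accepting)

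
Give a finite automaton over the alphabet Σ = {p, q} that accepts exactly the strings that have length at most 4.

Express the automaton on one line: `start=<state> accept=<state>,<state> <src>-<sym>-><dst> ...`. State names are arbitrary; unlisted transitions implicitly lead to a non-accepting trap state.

Count input length up to 5: every symbol moves from s0 toward s5, which means 'more than 4' and absorbs. Accept from {s0, s1, s2, s3, s4}.
A 6-state machine:
        p   q  
>* s0   s1  s1 
 * s1   s2  s2 
 * s2   s3  s3 
 * s3   s4  s4 
 * s4   s5  s5 
   s5   s5  s5 
(> = start, * = accepting)

start=s0 accept=s0,s1,s2,s3,s4 s0-p->s1 s0-q->s1 s1-p->s2 s1-q->s2 s2-p->s3 s2-q->s3 s3-p->s4 s3-q->s4 s4-p->s5 s4-q->s5 s5-p->s5 s5-q->s5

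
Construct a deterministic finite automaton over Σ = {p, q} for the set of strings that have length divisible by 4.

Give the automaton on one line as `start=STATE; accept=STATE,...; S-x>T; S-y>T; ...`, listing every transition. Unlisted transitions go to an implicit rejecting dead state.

start=s0; accept=s0; s0-p>s1; s0-q>s1; s1-p>s2; s1-q>s2; s2-p>s3; s2-q>s3; s3-p>s0; s3-q>s0

Only the length mod 4 matters, so use a 4-cycle: from any state, every input symbol moves to the next state, wrapping s3 back to s0. Mark s0 accepting.
        p   q  
>* s0   s1  s1 
   s1   s2  s2 
   s2   s3  s3 
   s3   s0  s0 
(> = start, * = accepting)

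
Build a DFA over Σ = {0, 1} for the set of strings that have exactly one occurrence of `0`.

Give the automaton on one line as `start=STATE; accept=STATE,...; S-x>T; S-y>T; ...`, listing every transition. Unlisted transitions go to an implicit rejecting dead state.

start=A; accept=B; A-0>B; A-1>A; B-0>C; B-1>B; C-0>C; C-1>C

Only the number of `0`s matters, and only up to 2. Make a chain A → B → C advanced by each `0` (with C absorbing); every other symbol self-loops. The accepting set is {B}.
With 3 states:
       0  1 
>  A   B  A 
 * B   C  B 
   C   C  C 
(> = start, * = accepting)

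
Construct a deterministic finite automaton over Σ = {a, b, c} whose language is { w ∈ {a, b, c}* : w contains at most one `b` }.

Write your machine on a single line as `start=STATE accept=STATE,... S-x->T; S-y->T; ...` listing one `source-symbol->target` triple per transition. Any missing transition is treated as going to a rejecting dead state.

Count `b`s, saturating at 2: state q0 means no `b` yet, q1 means one `b` seen, q2 means more than one. Each `b` increments (capped at q2); other symbols loop. Accept from {q0, q1}.
With 3 states:
        a   b   c  
>* q0   q0  q1  q0 
 * q1   q1  q2  q1 
   q2   q2  q2  q2 
(> = start, * = accepting)

start=q0; accept=q0,q1; q0-a->q0; q0-b->q1; q0-c->q0; q1-a->q1; q1-b->q2; q1-c->q1; q2-a->q2; q2-b->q2; q2-c->q2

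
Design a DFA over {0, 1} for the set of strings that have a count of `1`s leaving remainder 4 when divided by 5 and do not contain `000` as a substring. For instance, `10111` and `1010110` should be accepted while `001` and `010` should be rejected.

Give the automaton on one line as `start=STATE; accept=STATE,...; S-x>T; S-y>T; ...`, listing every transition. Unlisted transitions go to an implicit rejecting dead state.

Handle the two conditions separately and then intersect. The first has 5 states tracking the count of `1`s modulo 5; the second has 4 states tracking partial matches of the forbidden pattern `000`. A product state is a pair (one from each), accepting exactly when both do. After merging equivalent states the machine shrinks.
16 states suffice.
          0    1  
>  s0     s1   s2 
   s1     s3   s2 
   s2     s4   s5 
   s3     s6   s2 
   s4     s7   s5 
   s5     s8   s9 
   s6     s6   s6 
   s7     s6   s5 
   s8    s10   s9 
   s9    s11  s12 
   s10    s6   s9 
   s11   s13  s12 
 * s12   s14   s0 
   s13    s6  s12 
 * s14   s15   s0 
 * s15    s6   s0 
(> = start, * = accepting)

start=s0; accept=s12,s14,s15; s0-0>s1; s0-1>s2; s1-0>s3; s1-1>s2; s2-0>s4; s2-1>s5; s3-0>s6; s3-1>s2; s4-0>s7; s4-1>s5; s5-0>s8; s5-1>s9; s6-0>s6; s6-1>s6; s7-0>s6; s7-1>s5; s8-0>s10; s8-1>s9; s9-0>s11; s9-1>s12; s10-0>s6; s10-1>s9; s11-0>s13; s11-1>s12; s12-0>s14; s12-1>s0; s13-0>s6; s13-1>s12; s14-0>s15; s14-1>s0; s15-0>s6; s15-1>s0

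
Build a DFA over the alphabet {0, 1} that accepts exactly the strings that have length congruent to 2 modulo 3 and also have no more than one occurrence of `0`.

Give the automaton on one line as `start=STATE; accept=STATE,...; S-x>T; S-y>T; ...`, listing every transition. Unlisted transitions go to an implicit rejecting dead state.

start=A; accept=E,F; A-0>B; A-1>C; B-0>D; B-1>E; C-0>E; C-1>F; D-0>G; D-1>G; E-0>G; E-1>H; F-0>H; F-1>A; G-0>I; G-1>I; H-0>I; H-1>B; I-0>D; I-1>D

Handle the two conditions separately and then intersect. The first has 3 states tracking the input length modulo 3; the second has 3 states tracking the count of `0`s, saturating at 2. A product state is a pair (one from each), accepting exactly when both do.
       0  1 
>  A   B  C 
   B   D  E 
   C   E  F 
   D   G  G 
 * E   G  H 
 * F   H  A 
   G   I  I 
   H   I  B 
   I   D  D 
(> = start, * = accepting)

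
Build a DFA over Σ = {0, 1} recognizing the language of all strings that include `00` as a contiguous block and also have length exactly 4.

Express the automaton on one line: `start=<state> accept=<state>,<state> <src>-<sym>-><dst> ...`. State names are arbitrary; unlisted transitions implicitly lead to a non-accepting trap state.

Handle the two conditions separately and then intersect. One (3 states) tracks whether and how much of `00` has been seen; the other (6 states) tracks the input length, saturating at 5. Each combined state is a pair, one component from each; accept when both components accept.
          0    1  
>  s0     s1   s2 
   s1     s3   s4 
   s2     s5   s4 
   s3     s6   s6 
   s4     s7   s8 
   s5     s6   s8 
   s6     s9   s9 
   s7     s9  s10 
   s8    s11  s10 
 * s9    s12  s12 
   s10   s13  s14 
   s11   s12  s14 
   s12   s12  s12 
   s13   s12  s14 
   s14   s13  s14 
(> = start, * = accepting)

start=s0 accept=s9 s0-0->s1 s0-1->s2 s1-0->s3 s1-1->s4 s2-0->s5 s2-1->s4 s3-0->s6 s3-1->s6 s4-0->s7 s4-1->s8 s5-0->s6 s5-1->s8 s6-0->s9 s6-1->s9 s7-0->s9 s7-1->s10 s8-0->s11 s8-1->s10 s9-0->s12 s9-1->s12 s10-0->s13 s10-1->s14 s11-0->s12 s11-1->s14 s12-0->s12 s12-1->s12 s13-0->s12 s13-1->s14 s14-0->s13 s14-1->s14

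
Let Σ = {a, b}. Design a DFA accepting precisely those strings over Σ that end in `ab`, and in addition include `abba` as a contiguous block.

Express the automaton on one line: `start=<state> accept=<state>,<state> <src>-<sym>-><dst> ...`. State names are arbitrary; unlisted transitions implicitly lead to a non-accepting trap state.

start=q0 accept=q5 q0-a->q1 q0-b->q0 q1-a->q1 q1-b->q2 q2-a->q1 q2-b->q3 q3-a->q4 q3-b->q0 q4-a->q4 q4-b->q5 q5-a->q4 q5-b->q6 q6-a->q4 q6-b->q6

Run two small machines in parallel and take their product. The first has 3 states tracking how much of the suffix `ab` has currently been matched; the second has 5 states tracking whether and how much of `abba` has been seen. A product state is a pair (one from each), accepting exactly when both do.
        a   b  
>  q0   q1  q0 
   q1   q1  q2 
   q2   q1  q3 
   q3   q4  q0 
   q4   q4  q5 
 * q5   q4  q6 
   q6   q4  q6 
(> = start, * = accepting)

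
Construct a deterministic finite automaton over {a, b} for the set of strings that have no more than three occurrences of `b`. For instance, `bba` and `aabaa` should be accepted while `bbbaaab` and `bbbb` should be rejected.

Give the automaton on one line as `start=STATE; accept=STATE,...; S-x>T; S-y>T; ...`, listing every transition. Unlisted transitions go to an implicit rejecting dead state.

start=S0; accept=S0,S1,S2,S3; S0-a>S0; S0-b>S1; S1-a>S1; S1-b>S2; S2-a>S2; S2-b>S3; S3-a>S3; S3-b>S4; S4-a>S4; S4-b>S4

Count `b`s, saturating at 4: states S0 through S3 mean 0 through 3 `b`s seen; S4 means more than 3. Each `b` increments (capped at S4); other symbols loop. Accept from {S0, S1, S2, S3}.
A 5-state machine:
        a   b  
>* S0   S0  S1 
 * S1   S1  S2 
 * S2   S2  S3 
 * S3   S3  S4 
   S4   S4  S4 
(> = start, * = accepting)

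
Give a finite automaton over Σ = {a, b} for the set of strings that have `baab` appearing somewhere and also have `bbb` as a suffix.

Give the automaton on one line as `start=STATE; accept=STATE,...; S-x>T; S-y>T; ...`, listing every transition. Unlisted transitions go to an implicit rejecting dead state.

start=q0; accept=q7; q0-a>q0; q0-b>q1; q1-a>q2; q1-b>q1; q2-a>q3; q2-b>q1; q3-a>q0; q3-b>q4; q4-a>q5; q4-b>q6; q5-a>q5; q5-b>q4; q6-a>q5; q6-b>q7; q7-a>q5; q7-b>q7

Handle the two conditions separately and then intersect. One (5 states) tracks whether and how much of `baab` has been seen; the other (4 states) tracks how much of the suffix `bbb` has currently been matched. Each combined state is a pair, one component from each; accept when both components accept. Equivalent product states are then merged.
With 8 states:
        a   b  
>  q0   q0  q1 
   q1   q2  q1 
   q2   q3  q1 
   q3   q0  q4 
   q4   q5  q6 
   q5   q5  q4 
   q6   q5  q7 
 * q7   q5  q7 
(> = start, * = accepting)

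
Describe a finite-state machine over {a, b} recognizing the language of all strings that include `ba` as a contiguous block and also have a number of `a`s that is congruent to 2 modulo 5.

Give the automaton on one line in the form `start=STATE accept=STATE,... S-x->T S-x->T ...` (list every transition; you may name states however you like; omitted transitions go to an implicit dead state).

start=q0 accept=q8 q0-a->q1 q0-b->q2 q1-a->q3 q1-b->q4 q2-a->q5 q2-b->q2 q3-a->q6 q3-b->q7 q4-a->q8 q4-b->q4 q5-a->q8 q5-b->q5 q6-a->q9 q6-b->q10 q7-a->q11 q7-b->q7 q8-a->q11 q8-b->q8 q9-a->q0 q9-b->q12 q10-a->q13 q10-b->q10 q11-a->q13 q11-b->q11 q12-a->q14 q12-b->q12 q13-a->q14 q13-b->q13 q14-a->q5 q14-b->q14

Handle the two conditions separately and then intersect. One (3 states) tracks whether and how much of `ba` has been seen; the other (5 states) tracks the count of `a`s modulo 5. Each combined state is a pair, one component from each; accept when both components accept.
A 15-state machine:
          a    b  
>  q0     q1   q2 
   q1     q3   q4 
   q2     q5   q2 
   q3     q6   q7 
   q4     q8   q4 
   q5     q8   q5 
   q6     q9  q10 
   q7    q11   q7 
 * q8    q11   q8 
   q9     q0  q12 
   q10   q13  q10 
   q11   q13  q11 
   q12   q14  q12 
   q13   q14  q13 
   q14    q5  q14 
(> = start, * = accepting)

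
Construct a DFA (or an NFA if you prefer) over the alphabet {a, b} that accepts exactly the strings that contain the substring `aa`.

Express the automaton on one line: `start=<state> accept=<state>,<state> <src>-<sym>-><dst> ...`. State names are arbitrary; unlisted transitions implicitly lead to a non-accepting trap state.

start=s0 accept=s2 s0-a->s1 s0-b->s0 s1-a->s2 s1-b->s0 s2-a->s2 s2-b->s2

States s0..s1 record the length of the longest prefix of `aa` that matches the current input suffix. Reaching s2 means `aa` has been seen, and we stay there forever. Accept from s2.
3 states suffice.
        a   b  
>  s0   s1  s0 
   s1   s2  s0 
 * s2   s2  s2 
(> = start, * = accepting)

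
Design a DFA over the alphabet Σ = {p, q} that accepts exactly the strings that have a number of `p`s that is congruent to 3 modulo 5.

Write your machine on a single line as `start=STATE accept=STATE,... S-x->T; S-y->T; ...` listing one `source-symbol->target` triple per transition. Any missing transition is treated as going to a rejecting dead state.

start=A; accept=D; A-p->B; A-q->A; B-p->C; B-q->B; C-p->D; C-q->C; D-p->E; D-q->D; E-p->A; E-q->E

Keep the running count of `p`s modulo 5: each `p` advances along the cycle A → B → C → D → E → A while other symbols loop. Accept at D.
       p  q 
>  A   B  A 
   B   C  B 
   C   D  C 
 * D   E  D 
   E   A  E 
(> = start, * = accepting)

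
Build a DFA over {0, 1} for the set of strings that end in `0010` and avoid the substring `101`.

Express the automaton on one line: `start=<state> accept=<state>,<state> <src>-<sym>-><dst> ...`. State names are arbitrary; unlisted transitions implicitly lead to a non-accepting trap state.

start=q0 accept=q7 q0-0->q1 q0-1->q2 q1-0->q3 q1-1->q2 q2-0->q4 q2-1->q2 q3-0->q3 q3-1->q5 q4-0->q3 q4-1->q6 q5-0->q7 q5-1->q2 q6-0->q6 q6-1->q6 q7-0->q3 q7-1->q6

Run two small machines in parallel and take their product. One (5 states) tracks how much of the suffix `0010` has currently been matched; the other (4 states) tracks partial matches of the forbidden pattern `101`. Each combined state is a pair, one component from each; accept when both components accept. Minimizing collapses redundant product states.
With 8 states:
        0   1  
>  q0   q1  q2 
   q1   q3  q2 
   q2   q4  q2 
   q3   q3  q5 
   q4   q3  q6 
   q5   q7  q2 
   q6   q6  q6 
 * q7   q3  q6 
(> = start, * = accepting)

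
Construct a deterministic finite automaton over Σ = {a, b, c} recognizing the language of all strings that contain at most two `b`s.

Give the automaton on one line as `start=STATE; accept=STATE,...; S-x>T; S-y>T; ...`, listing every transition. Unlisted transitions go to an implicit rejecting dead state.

Only the number of `b`s matters, and only up to 3. Make a chain q0 → q1 → q2 → q3 advanced by each `b` (with q3 absorbing); every other symbol self-loops. The accepting set is {q0, q1, q2}.
4 states suffice.
        a   b   c  
>* q0   q0  q1  q0 
 * q1   q1  q2  q1 
 * q2   q2  q3  q2 
   q3   q3  q3  q3 
(> = start, * = accepting)

start=q0; accept=q0,q1,q2; q0-a>q0; q0-b>q1; q0-c>q0; q1-a>q1; q1-b>q2; q1-c>q1; q2-a>q2; q2-b>q3; q2-c>q2; q3-a>q3; q3-b>q3; q3-c>q3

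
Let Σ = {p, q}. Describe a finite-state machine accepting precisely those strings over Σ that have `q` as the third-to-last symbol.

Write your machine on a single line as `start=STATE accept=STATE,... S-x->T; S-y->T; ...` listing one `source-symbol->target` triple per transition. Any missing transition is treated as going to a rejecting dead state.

start=s0; accept=s11,s12,s13,s14; s0-p->s1; s0-q->s2; s1-p->s3; s1-q->s4; s2-p->s5; s2-q->s6; s3-p->s7; s3-q->s8; s4-p->s9; s4-q->s10; s5-p->s11; s5-q->s12; s6-p->s13; s6-q->s14; s7-p->s7; s7-q->s8; s8-p->s9; s8-q->s10; s9-p->s11; s9-q->s12; s10-p->s13; s10-q->s14; s11-p->s7; s11-q->s8; s12-p->s9; s12-q->s10; s13-p->s11; s13-q->s12; s14-p->s13; s14-q->s14

Because acceptance depends on a position counted from the end, the machine has to buffer the most recent 3 symbols. Make each state the string of the last up-to-3 symbols read; on input `x` shift the window left and append `x`. Accept when the buffered window has length 3 and begins with `q`.
          p    q  
>  s0     s1   s2 
   s1     s3   s4 
   s2     s5   s6 
   s3     s7   s8 
   s4     s9  s10 
   s5    s11  s12 
   s6    s13  s14 
   s7     s7   s8 
   s8     s9  s10 
   s9    s11  s12 
   s10   s13  s14 
 * s11    s7   s8 
 * s12    s9  s10 
 * s13   s11  s12 
 * s14   s13  s14 
(> = start, * = accepting)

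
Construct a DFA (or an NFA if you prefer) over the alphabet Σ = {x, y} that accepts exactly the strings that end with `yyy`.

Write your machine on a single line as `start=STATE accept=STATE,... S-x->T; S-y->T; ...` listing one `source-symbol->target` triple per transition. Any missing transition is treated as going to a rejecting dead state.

Let each state record the length of the longest suffix of the input read so far that is also a prefix of `yyy`. S1 means the last symbol is `y`; S2 means the last 2 symbols are `yy`; S3 means the last 3 symbols are `yyy`. Accept only at S3, where the string currently ends in `yyy`.
A 4-state machine:
        x   y  
>  S0   S0  S1 
   S1   S0  S2 
   S2   S0  S3 
 * S3   S0  S3 
(> = start, * = accepting)

start=S0; accept=S3; S0-x->S0; S0-y->S1; S1-x->S0; S1-y->S2; S2-x->S0; S2-y->S3; S3-x->S0; S3-y->S3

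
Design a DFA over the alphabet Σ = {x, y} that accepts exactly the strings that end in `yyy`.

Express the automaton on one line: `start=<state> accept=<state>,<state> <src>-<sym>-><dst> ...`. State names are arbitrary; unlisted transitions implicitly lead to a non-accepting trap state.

Remember how much of `yyy` the current input suffix matches. State S0 means no match yet; S1 means the last symbol is `y`; S2 means the last 2 symbols are `yy`; S3 means the last 3 symbols are `yyy`. Only S3 accepts. On a mismatch, fall back to the longest proper suffix that is still a prefix of `yyy`.
A 4-state machine:
        x   y  
>  S0   S0  S1 
   S1   S0  S2 
   S2   S0  S3 
 * S3   S0  S3 
(> = start, * = accepting)

start=S0 accept=S3 S0-x->S0 S0-y->S1 S1-x->S0 S1-y->S2 S2-x->S0 S2-y->S3 S3-x->S0 S3-y->S3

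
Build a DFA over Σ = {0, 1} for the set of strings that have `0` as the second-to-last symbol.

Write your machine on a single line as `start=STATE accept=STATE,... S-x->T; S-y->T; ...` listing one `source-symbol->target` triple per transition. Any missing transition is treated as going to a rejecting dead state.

Because acceptance depends on a position counted from the end, the machine has to buffer the most recent 2 symbols. Make each state the string of the last up-to-2 symbols read; on input `x` shift the window left and append `x`. Accept when the buffered window has length 2 and begins with `0`.
A 7-state machine:
        0   1  
>  S0   S1  S2 
   S1   S3  S4 
   S2   S5  S6 
 * S3   S3  S4 
 * S4   S5  S6 
   S5   S3  S4 
   S6   S5  S6 
(> = start, * = accepting)

start=S0; accept=S3,S4; S0-0->S1; S0-1->S2; S1-0->S3; S1-1->S4; S2-0->S5; S2-1->S6; S3-0->S3; S3-1->S4; S4-0->S5; S4-1->S6; S5-0->S3; S5-1->S4; S6-0->S5; S6-1->S6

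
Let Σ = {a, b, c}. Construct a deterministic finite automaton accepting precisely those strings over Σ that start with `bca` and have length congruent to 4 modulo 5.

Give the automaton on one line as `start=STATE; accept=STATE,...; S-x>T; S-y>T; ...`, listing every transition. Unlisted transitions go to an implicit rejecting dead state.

start=S0; accept=S5; S0-a>S1; S0-b>S2; S0-c>S1; S1-a>S1; S1-b>S1; S1-c>S1; S2-a>S1; S2-b>S1; S2-c>S3; S3-a>S4; S3-b>S1; S3-c>S1; S4-a>S5; S4-b>S5; S4-c>S5; S5-a>S6; S5-b>S6; S5-c>S6; S6-a>S7; S6-b>S7; S6-c>S7; S7-a>S8; S7-b>S8; S7-c>S8; S8-a>S4; S8-b>S4; S8-c>S4

Build one automaton per condition and run them in lockstep. The first has 5 states tracking whether the input so far still matches the prefix `bca`; the second has 5 states tracking the input length modulo 5. A product state is a pair (one from each), accepting exactly when both do. After merging equivalent states the machine shrinks.
With 9 states:
        a   b   c  
>  S0   S1  S2  S1 
   S1   S1  S1  S1 
   S2   S1  S1  S3 
   S3   S4  S1  S1 
   S4   S5  S5  S5 
 * S5   S6  S6  S6 
   S6   S7  S7  S7 
   S7   S8  S8  S8 
   S8   S4  S4  S4 
(> = start, * = accepting)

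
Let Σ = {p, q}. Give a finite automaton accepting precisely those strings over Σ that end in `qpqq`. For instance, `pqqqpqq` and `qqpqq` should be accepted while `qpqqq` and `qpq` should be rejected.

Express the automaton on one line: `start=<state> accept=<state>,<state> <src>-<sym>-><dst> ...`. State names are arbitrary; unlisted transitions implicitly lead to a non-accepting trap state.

start=A accept=E A-p->A A-q->B B-p->C B-q->B C-p->A C-q->D D-p->C D-q->E E-p->C E-q->B

Remember how much of `qpqq` the current input suffix matches. State A means no match yet; B means the last symbol is `q`; C means the last 2 symbols are `qp`; D means the last 3 symbols are `qpq`; E means the last 4 symbols are `qpqq`. Only E accepts. On a mismatch, fall back to the longest proper suffix that is still a prefix of `qpqq`.
A 5-state machine:
       p  q 
>  A   A  B 
   B   C  B 
   C   A  D 
   D   C  E 
 * E   C  B 
(> = start, * = accepting)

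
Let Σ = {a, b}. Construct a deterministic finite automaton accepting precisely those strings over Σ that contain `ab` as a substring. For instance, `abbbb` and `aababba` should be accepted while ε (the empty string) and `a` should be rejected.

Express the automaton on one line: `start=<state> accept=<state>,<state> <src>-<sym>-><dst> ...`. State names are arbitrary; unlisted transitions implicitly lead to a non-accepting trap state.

States q0..q1 record the length of the longest prefix of `ab` that matches the current input suffix. Reaching q2 means `ab` has been seen, and we stay there forever. Accept from q2.
With 3 states:
        a   b  
>  q0   q1  q0 
   q1   q1  q2 
 * q2   q2  q2 
(> = start, * = accepting)

start=q0 accept=q2 q0-a->q1 q0-b->q0 q1-a->q1 q1-b->q2 q2-a->q2 q2-b->q2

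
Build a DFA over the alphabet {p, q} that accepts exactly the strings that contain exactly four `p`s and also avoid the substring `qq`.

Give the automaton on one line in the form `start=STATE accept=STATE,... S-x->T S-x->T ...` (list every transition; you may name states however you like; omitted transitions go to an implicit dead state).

Handle the two conditions separately and then intersect. The first has 6 states tracking the count of `p`s, saturating at 5; the second has 3 states tracking partial matches of the forbidden pattern `qq`. A product state is a pair (one from each), accepting exactly when both do.
With 18 states:
       p  q 
>  A   B  C 
   B   D  E 
   C   B  F 
   D   G  H 
   E   D  I 
   F   I  F 
   G   J  K 
   H   G  L 
   I   L  I 
 * J   M  N 
   K   J  O 
   L   O  L 
   M   M  P 
 * N   M  Q 
   O   Q  O 
   P   M  R 
   Q   R  Q 
   R   R  R 
(> = start, * = accepting)

start=A accept=J,N A-p->B A-q->C B-p->D B-q->E C-p->B C-q->F D-p->G D-q->H E-p->D E-q->I F-p->I F-q->F G-p->J G-q->K H-p->G H-q->L I-p->L I-q->I J-p->M J-q->N K-p->J K-q->O L-p->O L-q->L M-p->M M-q->P N-p->M N-q->Q O-p->Q O-q->O P-p->M P-q->R Q-p->R Q-q->Q R-p->R R-q->R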